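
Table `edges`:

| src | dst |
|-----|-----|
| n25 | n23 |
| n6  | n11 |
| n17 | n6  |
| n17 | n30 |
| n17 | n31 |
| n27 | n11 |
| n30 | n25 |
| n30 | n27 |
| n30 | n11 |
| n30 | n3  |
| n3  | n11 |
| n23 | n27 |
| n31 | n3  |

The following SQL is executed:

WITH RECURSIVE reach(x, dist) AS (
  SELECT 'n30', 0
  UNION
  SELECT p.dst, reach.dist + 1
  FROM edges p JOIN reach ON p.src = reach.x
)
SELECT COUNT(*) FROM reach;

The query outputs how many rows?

9

Base: (n30, dist=0).
Iteration 1: edges from {n30} -> (n11, dist=1), (n25, dist=1), (n27, dist=1), (n3, dist=1).
Iteration 2: edges from {n11,n25,n27,n3} -> (n11, dist=2), (n23, dist=2). [UNION drops 1 duplicate row(s)]
Iteration 3: edges from {n11,n23} -> (n27, dist=3).
Iteration 4: edges from {n27} -> (n11, dist=4).
Iteration 5: no outgoing edges from {n11}; recursion stops.
Total rows emitted: 9.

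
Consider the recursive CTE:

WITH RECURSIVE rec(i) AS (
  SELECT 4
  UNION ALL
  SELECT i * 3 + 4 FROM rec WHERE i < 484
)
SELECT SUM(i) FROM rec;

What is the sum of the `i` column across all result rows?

716

Base: i=4.
Iteration 1: 4 < 484 holds -> i = 4 * 3 + 4 = 16.
Iteration 2: 16 < 484 holds -> i = 16 * 3 + 4 = 52.
Iteration 3: 52 < 484 holds -> i = 52 * 3 + 4 = 160.
Iteration 4: 160 < 484 holds -> i = 160 * 3 + 4 = 484.
Iteration 5: 484 < 484 fails; recursion stops.
SUM(i) = 4 + 16 + 52 + 160 + 484 = 716.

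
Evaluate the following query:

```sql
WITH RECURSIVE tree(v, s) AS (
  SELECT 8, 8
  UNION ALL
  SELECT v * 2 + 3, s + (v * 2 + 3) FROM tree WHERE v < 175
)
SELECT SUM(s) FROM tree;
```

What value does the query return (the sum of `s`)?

Base: v=8, s=8.
Iteration 1: 8 < 175 holds -> v = 8 * 2 + 3 = 19, s = 8 + 19 = 27.
Iteration 2: 19 < 175 holds -> v = 19 * 2 + 3 = 41, s = 27 + 41 = 68.
Iteration 3: 41 < 175 holds -> v = 41 * 2 + 3 = 85, s = 68 + 85 = 153.
Iteration 4: 85 < 175 holds -> v = 85 * 2 + 3 = 173, s = 153 + 173 = 326.
Iteration 5: 173 < 175 holds -> v = 173 * 2 + 3 = 349, s = 326 + 349 = 675.
Iteration 6: 349 < 175 fails; recursion stops.
SUM(s) = 8 + 27 + 68 + 153 + 326 + 675 = 1257.

1257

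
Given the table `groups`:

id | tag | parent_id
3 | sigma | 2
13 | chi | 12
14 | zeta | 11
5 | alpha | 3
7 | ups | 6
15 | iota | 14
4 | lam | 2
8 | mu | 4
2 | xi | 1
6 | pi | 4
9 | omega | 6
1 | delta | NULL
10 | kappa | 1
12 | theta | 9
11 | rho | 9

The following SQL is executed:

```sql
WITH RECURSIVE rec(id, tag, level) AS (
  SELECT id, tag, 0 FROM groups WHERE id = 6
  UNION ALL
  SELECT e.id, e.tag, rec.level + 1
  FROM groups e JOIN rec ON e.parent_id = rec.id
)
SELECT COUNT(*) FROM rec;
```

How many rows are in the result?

8

Base: id=6 (pi) at level 0.
Iteration 1: rows with parent_id in {6} -> ups (id 7, level 1), omega (id 9, level 1).
Iteration 2: rows with parent_id in {7,9} -> rho (id 11, level 2), theta (id 12, level 2).
Iteration 3: rows with parent_id in {11,12} -> chi (id 13, level 3), zeta (id 14, level 3).
Iteration 4: rows with parent_id in {13,14} -> iota (id 15, level 4).
Iteration 5: no rows with parent_id in {15}; recursion stops.
Total rows emitted: 8.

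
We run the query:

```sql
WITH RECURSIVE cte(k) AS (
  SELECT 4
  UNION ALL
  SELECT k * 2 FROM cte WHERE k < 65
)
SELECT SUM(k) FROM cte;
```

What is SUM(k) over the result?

252

Base: k=4.
Iteration 1: 4 < 65 holds -> k = 4 * 2 = 8.
Iteration 2: 8 < 65 holds -> k = 8 * 2 = 16.
Iteration 3: 16 < 65 holds -> k = 16 * 2 = 32.
Iteration 4: 32 < 65 holds -> k = 32 * 2 = 64.
Iteration 5: 64 < 65 holds -> k = 64 * 2 = 128.
Iteration 6: 128 < 65 fails; recursion stops.
SUM(k) = 4 + 8 + 16 + 32 + 64 + 128 = 252.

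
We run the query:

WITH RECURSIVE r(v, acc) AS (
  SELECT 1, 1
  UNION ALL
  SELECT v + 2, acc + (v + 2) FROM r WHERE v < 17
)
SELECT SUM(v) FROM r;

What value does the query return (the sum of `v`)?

81

Base: v=1, acc=1.
Iteration 1: 1 < 17 holds -> v = 1 + 2 = 3, acc = 1 + 3 = 4.
Iteration 2: 3 < 17 holds -> v = 3 + 2 = 5, acc = 4 + 5 = 9.
Iteration 3: 5 < 17 holds -> v = 5 + 2 = 7, acc = 9 + 7 = 16.
Iteration 4: 7 < 17 holds -> v = 7 + 2 = 9, acc = 16 + 9 = 25.
Iteration 5: 9 < 17 holds -> v = 9 + 2 = 11, acc = 25 + 11 = 36.
Iteration 6: 11 < 17 holds -> v = 11 + 2 = 13, acc = 36 + 13 = 49.
Iteration 7: 13 < 17 holds -> v = 13 + 2 = 15, acc = 49 + 15 = 64.
Iteration 8: 15 < 17 holds -> v = 15 + 2 = 17, acc = 64 + 17 = 81.
Iteration 9: 17 < 17 fails; recursion stops.
SUM(v) = 1 + 3 + 5 + 7 + 9 + 11 + 13 + 15 + 17 = 81.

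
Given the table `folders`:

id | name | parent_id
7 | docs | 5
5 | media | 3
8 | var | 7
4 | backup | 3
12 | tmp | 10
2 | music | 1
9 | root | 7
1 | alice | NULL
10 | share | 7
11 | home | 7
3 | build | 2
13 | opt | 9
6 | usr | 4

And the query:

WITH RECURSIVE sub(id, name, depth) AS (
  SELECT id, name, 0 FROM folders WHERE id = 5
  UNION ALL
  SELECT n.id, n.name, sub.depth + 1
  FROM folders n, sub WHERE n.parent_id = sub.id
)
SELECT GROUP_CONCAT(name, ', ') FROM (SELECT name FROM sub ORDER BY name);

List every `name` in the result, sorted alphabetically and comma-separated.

Base: id=5 (media) at depth 0.
Iteration 1: rows with parent_id in {5} -> docs (id 7, depth 1).
Iteration 2: rows with parent_id in {7} -> var (id 8, depth 2), root (id 9, depth 2), share (id 10, depth 2), home (id 11, depth 2).
Iteration 3: rows with parent_id in {8,9,10,11} -> tmp (id 12, depth 3), opt (id 13, depth 3).
Iteration 4: no rows with parent_id in {12,13}; recursion stops.

docs, home, media, opt, root, share, tmp, var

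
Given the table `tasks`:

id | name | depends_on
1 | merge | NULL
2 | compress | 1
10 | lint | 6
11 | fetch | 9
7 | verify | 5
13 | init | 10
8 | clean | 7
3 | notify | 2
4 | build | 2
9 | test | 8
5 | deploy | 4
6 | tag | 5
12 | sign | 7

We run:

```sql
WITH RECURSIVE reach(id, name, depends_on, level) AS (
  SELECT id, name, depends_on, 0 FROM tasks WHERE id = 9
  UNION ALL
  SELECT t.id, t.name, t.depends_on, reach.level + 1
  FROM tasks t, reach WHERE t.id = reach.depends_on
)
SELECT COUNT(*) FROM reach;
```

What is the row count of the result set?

7

Base: id=9 (test), depends_on=8, level 0.
Iteration 1: join on id=8 -> clean (id 8, depends_on=7, level 1).
Iteration 2: join on id=7 -> verify (id 7, depends_on=5, level 2).
Iteration 3: join on id=5 -> deploy (id 5, depends_on=4, level 3).
Iteration 4: join on id=4 -> build (id 4, depends_on=2, level 4).
Iteration 5: join on id=2 -> compress (id 2, depends_on=1, level 5).
Iteration 6: join on id=1 -> merge (id 1, depends_on=NULL, level 6).
Iteration 7: depends_on is NULL; no match; recursion stops.
Total rows emitted: 7.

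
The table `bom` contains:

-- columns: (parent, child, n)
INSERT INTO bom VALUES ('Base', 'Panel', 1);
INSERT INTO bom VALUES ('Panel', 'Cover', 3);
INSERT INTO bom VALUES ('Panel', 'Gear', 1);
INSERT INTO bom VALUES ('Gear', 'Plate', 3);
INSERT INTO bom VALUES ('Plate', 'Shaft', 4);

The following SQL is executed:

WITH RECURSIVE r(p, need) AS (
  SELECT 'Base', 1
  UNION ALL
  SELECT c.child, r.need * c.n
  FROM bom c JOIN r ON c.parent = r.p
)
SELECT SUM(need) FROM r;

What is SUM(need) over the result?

21

Base: (Base, need=1).
Iteration 1: components of {Base} -> Panel = 1*1 = 1.
Iteration 2: components of {Panel} -> Cover = 1*3 = 3, Gear = 1*1 = 1.
Iteration 3: components of {Cover,Gear} -> Plate = 1*3 = 3.
Iteration 4: components of {Plate} -> Shaft = 3*4 = 12.
Iteration 5: no further components; recursion stops.
SUM(need) = 1 + 1 + 3 + 1 + 3 + 12 = 21.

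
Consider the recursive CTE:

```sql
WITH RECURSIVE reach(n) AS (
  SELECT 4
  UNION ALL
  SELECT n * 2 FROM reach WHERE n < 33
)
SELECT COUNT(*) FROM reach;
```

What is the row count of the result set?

Base: n=4.
Iteration 1: 4 < 33 holds -> n = 4 * 2 = 8.
Iteration 2: 8 < 33 holds -> n = 8 * 2 = 16.
Iteration 3: 16 < 33 holds -> n = 16 * 2 = 32.
Iteration 4: 32 < 33 holds -> n = 32 * 2 = 64.
Iteration 5: 64 < 33 fails; recursion stops.
Total rows emitted: 5.

5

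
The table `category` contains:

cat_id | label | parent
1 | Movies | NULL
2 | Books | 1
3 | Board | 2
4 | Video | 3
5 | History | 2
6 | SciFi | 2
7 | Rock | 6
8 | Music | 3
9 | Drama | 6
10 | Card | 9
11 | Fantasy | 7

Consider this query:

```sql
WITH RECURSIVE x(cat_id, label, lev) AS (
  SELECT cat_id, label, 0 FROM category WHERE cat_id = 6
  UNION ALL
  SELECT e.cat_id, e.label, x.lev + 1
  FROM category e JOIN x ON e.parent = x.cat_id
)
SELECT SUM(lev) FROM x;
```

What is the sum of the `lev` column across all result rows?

6

Base: cat_id=6 (SciFi) at lev 0.
Iteration 1: rows with parent in {6} -> Rock (id 7, lev 1), Drama (id 9, lev 1).
Iteration 2: rows with parent in {7,9} -> Card (id 10, lev 2), Fantasy (id 11, lev 2).
Iteration 3: no rows with parent in {10,11}; recursion stops.
SUM(lev) = 0 + 1 + 1 + 2 + 2 = 6.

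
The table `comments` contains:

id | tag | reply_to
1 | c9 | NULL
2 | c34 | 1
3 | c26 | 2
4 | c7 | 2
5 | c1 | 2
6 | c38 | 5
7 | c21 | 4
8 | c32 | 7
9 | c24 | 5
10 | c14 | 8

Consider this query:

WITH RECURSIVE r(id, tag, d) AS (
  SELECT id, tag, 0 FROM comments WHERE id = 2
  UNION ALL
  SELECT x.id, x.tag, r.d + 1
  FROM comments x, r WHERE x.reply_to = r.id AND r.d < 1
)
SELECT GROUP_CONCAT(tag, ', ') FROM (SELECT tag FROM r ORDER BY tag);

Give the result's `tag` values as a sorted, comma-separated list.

Base: id=2 (c34) at d 0.
Iteration 1: rows with reply_to in {2} -> c26 (id 3, d 1), c7 (id 4, d 1), c1 (id 5, d 1).
Iteration 2: d < 1 fails for all current rows; recursion stops.

c1, c26, c34, c7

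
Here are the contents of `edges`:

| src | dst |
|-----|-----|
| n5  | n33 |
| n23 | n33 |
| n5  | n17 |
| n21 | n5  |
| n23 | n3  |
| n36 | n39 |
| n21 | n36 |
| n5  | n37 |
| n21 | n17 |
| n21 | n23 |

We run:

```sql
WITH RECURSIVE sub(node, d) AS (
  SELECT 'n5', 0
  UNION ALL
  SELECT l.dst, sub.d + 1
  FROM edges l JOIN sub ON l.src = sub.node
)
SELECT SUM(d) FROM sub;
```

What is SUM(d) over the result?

3

Base: (n5, d=0).
Iteration 1: edges from {n5} -> (n17, d=1), (n33, d=1), (n37, d=1).
Iteration 2: no outgoing edges from {n17,n33,n37}; recursion stops.
SUM(d) = 0 + 1 + 1 + 1 = 3.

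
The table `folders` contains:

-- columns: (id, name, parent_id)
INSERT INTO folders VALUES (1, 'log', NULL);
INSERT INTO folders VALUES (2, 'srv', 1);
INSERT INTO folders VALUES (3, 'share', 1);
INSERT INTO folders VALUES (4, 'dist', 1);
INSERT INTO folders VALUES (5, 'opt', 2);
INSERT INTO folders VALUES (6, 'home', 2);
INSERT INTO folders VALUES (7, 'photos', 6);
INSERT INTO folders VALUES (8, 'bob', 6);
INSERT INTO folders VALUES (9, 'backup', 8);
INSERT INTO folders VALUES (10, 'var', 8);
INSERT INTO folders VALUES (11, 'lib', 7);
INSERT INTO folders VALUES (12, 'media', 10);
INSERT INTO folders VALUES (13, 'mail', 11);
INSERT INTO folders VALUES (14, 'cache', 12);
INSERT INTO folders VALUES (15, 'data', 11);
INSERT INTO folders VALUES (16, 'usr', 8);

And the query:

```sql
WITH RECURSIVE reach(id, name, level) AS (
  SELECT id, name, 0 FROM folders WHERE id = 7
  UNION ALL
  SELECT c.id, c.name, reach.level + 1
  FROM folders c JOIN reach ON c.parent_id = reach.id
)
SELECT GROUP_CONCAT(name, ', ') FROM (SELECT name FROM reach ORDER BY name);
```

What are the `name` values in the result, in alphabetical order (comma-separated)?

Base: id=7 (photos) at level 0.
Iteration 1: rows with parent_id in {7} -> lib (id 11, level 1).
Iteration 2: rows with parent_id in {11} -> mail (id 13, level 2), data (id 15, level 2).
Iteration 3: no rows with parent_id in {13,15}; recursion stops.

data, lib, mail, photos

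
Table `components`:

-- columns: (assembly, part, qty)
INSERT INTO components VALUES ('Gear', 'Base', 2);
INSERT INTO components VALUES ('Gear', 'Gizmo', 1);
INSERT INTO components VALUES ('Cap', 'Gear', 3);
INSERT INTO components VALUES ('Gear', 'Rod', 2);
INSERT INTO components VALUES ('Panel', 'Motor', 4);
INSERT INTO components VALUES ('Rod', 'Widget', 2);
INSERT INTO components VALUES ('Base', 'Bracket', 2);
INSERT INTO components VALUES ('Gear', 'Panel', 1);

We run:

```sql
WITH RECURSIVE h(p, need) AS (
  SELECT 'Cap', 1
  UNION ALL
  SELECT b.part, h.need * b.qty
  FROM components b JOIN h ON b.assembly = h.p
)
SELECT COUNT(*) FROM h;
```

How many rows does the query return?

9

Base: (Cap, need=1).
Iteration 1: components of {Cap} -> Gear = 1*3 = 3.
Iteration 2: components of {Gear} -> Base = 3*2 = 6, Gizmo = 3*1 = 3, Panel = 3*1 = 3, Rod = 3*2 = 6.
Iteration 3: components of {Base,Gizmo,Panel,Rod} -> Bracket = 6*2 = 12, Motor = 3*4 = 12, Widget = 6*2 = 12.
Iteration 4: no further components; recursion stops.
Total rows emitted: 9.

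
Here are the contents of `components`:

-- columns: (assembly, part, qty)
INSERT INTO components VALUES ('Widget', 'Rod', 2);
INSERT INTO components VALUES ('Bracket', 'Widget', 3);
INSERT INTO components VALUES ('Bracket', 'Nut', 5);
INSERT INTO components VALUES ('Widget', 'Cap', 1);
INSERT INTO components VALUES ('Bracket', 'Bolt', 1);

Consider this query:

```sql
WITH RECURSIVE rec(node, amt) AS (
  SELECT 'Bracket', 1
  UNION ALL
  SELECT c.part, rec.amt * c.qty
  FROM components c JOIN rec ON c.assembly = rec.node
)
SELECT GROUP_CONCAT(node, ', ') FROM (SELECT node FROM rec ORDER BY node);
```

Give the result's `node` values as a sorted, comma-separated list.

Bolt, Bracket, Cap, Nut, Rod, Widget

Base: (Bracket, amt=1).
Iteration 1: components of {Bracket} -> Bolt = 1*1 = 1, Nut = 1*5 = 5, Widget = 1*3 = 3.
Iteration 2: components of {Bolt,Nut,Widget} -> Cap = 3*1 = 3, Rod = 3*2 = 6.
Iteration 3: no further components; recursion stops.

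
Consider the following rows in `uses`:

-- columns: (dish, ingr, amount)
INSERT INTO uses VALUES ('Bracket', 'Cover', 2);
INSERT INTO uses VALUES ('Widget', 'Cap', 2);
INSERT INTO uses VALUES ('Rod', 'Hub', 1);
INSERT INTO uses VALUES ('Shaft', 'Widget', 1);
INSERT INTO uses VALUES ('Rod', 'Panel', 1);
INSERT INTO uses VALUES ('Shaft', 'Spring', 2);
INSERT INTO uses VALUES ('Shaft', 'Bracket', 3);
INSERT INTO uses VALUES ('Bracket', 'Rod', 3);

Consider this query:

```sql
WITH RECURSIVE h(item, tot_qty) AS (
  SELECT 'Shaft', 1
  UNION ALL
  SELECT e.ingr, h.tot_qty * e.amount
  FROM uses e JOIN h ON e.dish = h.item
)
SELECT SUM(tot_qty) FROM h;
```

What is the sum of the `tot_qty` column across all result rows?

42

Base: (Shaft, tot_qty=1).
Iteration 1: components of {Shaft} -> Bracket = 1*3 = 3, Spring = 1*2 = 2, Widget = 1*1 = 1.
Iteration 2: components of {Bracket,Spring,Widget} -> Cap = 1*2 = 2, Cover = 3*2 = 6, Rod = 3*3 = 9.
Iteration 3: components of {Cap,Cover,Rod} -> Hub = 9*1 = 9, Panel = 9*1 = 9.
Iteration 4: no further components; recursion stops.
SUM(tot_qty) = 1 + 2 + 3 + 1 + 9 + 6 + 2 + 9 + 9 = 42.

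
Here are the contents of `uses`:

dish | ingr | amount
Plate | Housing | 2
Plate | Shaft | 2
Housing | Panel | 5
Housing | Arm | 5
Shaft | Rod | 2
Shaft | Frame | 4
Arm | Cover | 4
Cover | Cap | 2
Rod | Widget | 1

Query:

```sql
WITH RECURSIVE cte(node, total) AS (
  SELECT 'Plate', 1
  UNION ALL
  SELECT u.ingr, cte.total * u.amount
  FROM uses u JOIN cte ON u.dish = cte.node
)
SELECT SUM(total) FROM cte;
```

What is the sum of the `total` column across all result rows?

Base: (Plate, total=1).
Iteration 1: components of {Plate} -> Housing = 1*2 = 2, Shaft = 1*2 = 2.
Iteration 2: components of {Housing,Shaft} -> Arm = 2*5 = 10, Frame = 2*4 = 8, Panel = 2*5 = 10, Rod = 2*2 = 4.
Iteration 3: components of {Arm,Frame,Panel,Rod} -> Cover = 10*4 = 40, Widget = 4*1 = 4.
Iteration 4: components of {Cover,Widget} -> Cap = 40*2 = 80.
Iteration 5: no further components; recursion stops.
SUM(total) = 1 + 2 + 2 + 10 + 10 + 4 + 8 + 40 + 4 + 80 = 161.

161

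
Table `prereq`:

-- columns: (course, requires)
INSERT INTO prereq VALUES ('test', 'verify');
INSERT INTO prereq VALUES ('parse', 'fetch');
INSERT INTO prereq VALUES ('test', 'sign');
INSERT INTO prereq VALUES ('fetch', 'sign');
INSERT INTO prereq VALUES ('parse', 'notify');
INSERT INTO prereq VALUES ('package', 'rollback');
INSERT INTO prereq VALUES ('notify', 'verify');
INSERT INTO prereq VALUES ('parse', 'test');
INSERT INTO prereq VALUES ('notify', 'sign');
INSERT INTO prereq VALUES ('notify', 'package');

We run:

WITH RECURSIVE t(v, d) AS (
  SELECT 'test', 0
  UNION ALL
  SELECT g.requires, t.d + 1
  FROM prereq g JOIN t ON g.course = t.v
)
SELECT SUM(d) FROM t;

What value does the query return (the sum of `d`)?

Base: (test, d=0).
Iteration 1: edges from {test} -> (sign, d=1), (verify, d=1).
Iteration 2: no outgoing edges from {sign,verify}; recursion stops.
SUM(d) = 0 + 1 + 1 = 2.

2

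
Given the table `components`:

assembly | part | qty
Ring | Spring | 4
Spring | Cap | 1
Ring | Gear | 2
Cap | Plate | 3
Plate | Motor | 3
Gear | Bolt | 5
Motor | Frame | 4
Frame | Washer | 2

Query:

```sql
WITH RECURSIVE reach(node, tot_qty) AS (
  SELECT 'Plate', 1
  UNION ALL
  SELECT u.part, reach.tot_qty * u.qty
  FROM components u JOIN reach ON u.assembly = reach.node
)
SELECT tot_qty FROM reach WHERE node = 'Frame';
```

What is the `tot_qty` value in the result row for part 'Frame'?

12

Base: (Plate, tot_qty=1).
Iteration 1: components of {Plate} -> Motor = 1*3 = 3.
Iteration 2: components of {Motor} -> Frame = 3*4 = 12.
Iteration 3: components of {Frame} -> Washer = 12*2 = 24.
Iteration 4: no further components; recursion stops.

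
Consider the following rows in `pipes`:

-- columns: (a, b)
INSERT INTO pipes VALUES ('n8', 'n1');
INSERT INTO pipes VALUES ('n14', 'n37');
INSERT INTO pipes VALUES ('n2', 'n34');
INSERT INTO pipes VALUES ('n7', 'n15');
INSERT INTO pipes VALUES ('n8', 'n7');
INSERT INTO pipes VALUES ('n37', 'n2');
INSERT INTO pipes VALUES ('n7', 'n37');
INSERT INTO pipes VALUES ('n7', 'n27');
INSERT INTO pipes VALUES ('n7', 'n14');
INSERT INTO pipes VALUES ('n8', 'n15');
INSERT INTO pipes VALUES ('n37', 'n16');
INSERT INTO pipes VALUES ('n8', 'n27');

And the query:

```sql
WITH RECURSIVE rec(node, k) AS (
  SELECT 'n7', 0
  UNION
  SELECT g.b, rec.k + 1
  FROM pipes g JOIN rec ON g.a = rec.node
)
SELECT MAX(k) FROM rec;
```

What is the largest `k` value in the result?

Base: (n7, k=0).
Iteration 1: edges from {n7} -> (n14, k=1), (n15, k=1), (n27, k=1), (n37, k=1).
Iteration 2: edges from {n14,n15,n27,n37} -> (n16, k=2), (n2, k=2), (n37, k=2).
Iteration 3: edges from {n16,n2,n37} -> (n16, k=3), (n2, k=3), (n34, k=3).
Iteration 4: edges from {n16,n2,n34} -> (n34, k=4).
Iteration 5: no outgoing edges from {n34}; recursion stops.
k values: 0, 1, 1, 1, 1, 2, 2, 2, 3, 3, 3, 4; the maximum is 4.

4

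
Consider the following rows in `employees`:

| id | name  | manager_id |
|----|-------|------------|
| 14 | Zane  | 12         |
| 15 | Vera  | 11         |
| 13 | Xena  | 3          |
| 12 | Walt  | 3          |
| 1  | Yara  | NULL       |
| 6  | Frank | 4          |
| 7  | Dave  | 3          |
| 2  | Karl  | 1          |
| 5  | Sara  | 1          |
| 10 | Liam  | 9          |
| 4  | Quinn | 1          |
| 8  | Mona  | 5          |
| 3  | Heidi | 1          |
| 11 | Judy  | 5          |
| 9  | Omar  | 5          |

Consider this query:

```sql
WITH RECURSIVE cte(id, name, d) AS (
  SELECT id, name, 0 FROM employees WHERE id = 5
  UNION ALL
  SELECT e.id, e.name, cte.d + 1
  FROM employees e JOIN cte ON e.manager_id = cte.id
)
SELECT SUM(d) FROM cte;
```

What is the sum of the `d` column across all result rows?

7

Base: id=5 (Sara) at d 0.
Iteration 1: rows with manager_id in {5} -> Mona (id 8, d 1), Omar (id 9, d 1), Judy (id 11, d 1).
Iteration 2: rows with manager_id in {8,9,11} -> Liam (id 10, d 2), Vera (id 15, d 2).
Iteration 3: no rows with manager_id in {10,15}; recursion stops.
SUM(d) = 0 + 1 + 1 + 1 + 2 + 2 = 7.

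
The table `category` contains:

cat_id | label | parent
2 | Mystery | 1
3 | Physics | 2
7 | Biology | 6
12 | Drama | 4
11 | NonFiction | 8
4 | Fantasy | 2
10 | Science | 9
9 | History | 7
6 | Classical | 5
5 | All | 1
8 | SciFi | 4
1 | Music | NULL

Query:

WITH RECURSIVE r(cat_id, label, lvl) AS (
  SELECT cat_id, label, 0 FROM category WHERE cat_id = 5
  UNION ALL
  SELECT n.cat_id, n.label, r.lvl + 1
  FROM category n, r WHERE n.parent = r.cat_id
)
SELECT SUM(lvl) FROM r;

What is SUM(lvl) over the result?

Base: cat_id=5 (All) at lvl 0.
Iteration 1: rows with parent in {5} -> Classical (id 6, lvl 1).
Iteration 2: rows with parent in {6} -> Biology (id 7, lvl 2).
Iteration 3: rows with parent in {7} -> History (id 9, lvl 3).
Iteration 4: rows with parent in {9} -> Science (id 10, lvl 4).
Iteration 5: no rows with parent in {10}; recursion stops.
SUM(lvl) = 0 + 1 + 2 + 3 + 4 = 10.

10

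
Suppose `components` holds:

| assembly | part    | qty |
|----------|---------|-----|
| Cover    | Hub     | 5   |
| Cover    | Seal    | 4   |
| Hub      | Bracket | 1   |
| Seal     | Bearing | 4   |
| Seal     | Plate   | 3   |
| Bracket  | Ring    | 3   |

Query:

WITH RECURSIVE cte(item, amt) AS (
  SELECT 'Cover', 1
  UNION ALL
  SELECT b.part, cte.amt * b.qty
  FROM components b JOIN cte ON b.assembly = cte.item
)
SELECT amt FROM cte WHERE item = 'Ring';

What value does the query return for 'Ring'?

15

Base: (Cover, amt=1).
Iteration 1: components of {Cover} -> Hub = 1*5 = 5, Seal = 1*4 = 4.
Iteration 2: components of {Hub,Seal} -> Bearing = 4*4 = 16, Bracket = 5*1 = 5, Plate = 4*3 = 12.
Iteration 3: components of {Bearing,Bracket,Plate} -> Ring = 5*3 = 15.
Iteration 4: no further components; recursion stops.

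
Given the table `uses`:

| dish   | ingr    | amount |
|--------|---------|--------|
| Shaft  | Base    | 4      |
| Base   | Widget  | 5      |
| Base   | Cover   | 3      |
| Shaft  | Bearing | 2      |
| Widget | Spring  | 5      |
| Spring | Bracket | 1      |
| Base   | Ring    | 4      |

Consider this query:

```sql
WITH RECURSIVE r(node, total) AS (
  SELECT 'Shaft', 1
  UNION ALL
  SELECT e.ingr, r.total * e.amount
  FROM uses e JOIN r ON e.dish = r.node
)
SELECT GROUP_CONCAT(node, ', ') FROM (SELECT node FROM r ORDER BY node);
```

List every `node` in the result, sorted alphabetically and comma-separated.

Base, Bearing, Bracket, Cover, Ring, Shaft, Spring, Widget

Base: (Shaft, total=1).
Iteration 1: components of {Shaft} -> Base = 1*4 = 4, Bearing = 1*2 = 2.
Iteration 2: components of {Base,Bearing} -> Cover = 4*3 = 12, Ring = 4*4 = 16, Widget = 4*5 = 20.
Iteration 3: components of {Cover,Ring,Widget} -> Spring = 20*5 = 100.
Iteration 4: components of {Spring} -> Bracket = 100*1 = 100.
Iteration 5: no further components; recursion stops.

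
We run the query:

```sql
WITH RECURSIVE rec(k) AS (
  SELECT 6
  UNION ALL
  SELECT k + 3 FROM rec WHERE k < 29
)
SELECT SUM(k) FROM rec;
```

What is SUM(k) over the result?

162

Base: k=6.
Iteration 1: 6 < 29 holds -> k = 6 + 3 = 9.
Iteration 2: 9 < 29 holds -> k = 9 + 3 = 12.
Iteration 3: 12 < 29 holds -> k = 12 + 3 = 15.
Iteration 4: 15 < 29 holds -> k = 15 + 3 = 18.
Iteration 5: 18 < 29 holds -> k = 18 + 3 = 21.
Iteration 6: 21 < 29 holds -> k = 21 + 3 = 24.
Iteration 7: 24 < 29 holds -> k = 24 + 3 = 27.
Iteration 8: 27 < 29 holds -> k = 27 + 3 = 30.
Iteration 9: 30 < 29 fails; recursion stops.
SUM(k) = 6 + 9 + 12 + 15 + 18 + 21 + 24 + 27 + 30 = 162.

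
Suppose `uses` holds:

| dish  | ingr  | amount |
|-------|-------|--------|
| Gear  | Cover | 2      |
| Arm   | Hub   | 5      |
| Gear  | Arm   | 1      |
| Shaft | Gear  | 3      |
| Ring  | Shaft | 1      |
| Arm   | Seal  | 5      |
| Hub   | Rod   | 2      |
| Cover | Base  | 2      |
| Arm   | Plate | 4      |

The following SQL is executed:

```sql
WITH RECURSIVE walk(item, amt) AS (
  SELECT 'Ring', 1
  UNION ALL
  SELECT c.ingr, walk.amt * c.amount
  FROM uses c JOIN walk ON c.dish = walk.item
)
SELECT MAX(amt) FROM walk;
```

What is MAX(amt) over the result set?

30

Base: (Ring, amt=1).
Iteration 1: components of {Ring} -> Shaft = 1*1 = 1.
Iteration 2: components of {Shaft} -> Gear = 1*3 = 3.
Iteration 3: components of {Gear} -> Arm = 3*1 = 3, Cover = 3*2 = 6.
Iteration 4: components of {Arm,Cover} -> Base = 6*2 = 12, Hub = 3*5 = 15, Plate = 3*4 = 12, Seal = 3*5 = 15.
Iteration 5: components of {Base,Hub,Plate,Seal} -> Rod = 15*2 = 30.
Iteration 6: no further components; recursion stops.
amt values: 1, 1, 3, 3, 6, 15, 15, 12, 12, 30; the maximum is 30.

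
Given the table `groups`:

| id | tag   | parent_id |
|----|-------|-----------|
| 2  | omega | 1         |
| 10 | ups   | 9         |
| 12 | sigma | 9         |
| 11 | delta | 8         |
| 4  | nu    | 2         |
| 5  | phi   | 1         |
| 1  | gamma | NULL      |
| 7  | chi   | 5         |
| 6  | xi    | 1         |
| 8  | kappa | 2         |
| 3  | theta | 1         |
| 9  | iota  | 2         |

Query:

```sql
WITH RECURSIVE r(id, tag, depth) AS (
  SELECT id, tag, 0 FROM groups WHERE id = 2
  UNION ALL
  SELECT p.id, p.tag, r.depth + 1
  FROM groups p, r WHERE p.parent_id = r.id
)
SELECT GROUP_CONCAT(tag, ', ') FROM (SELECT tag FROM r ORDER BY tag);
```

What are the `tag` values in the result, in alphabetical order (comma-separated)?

delta, iota, kappa, nu, omega, sigma, ups

Base: id=2 (omega) at depth 0.
Iteration 1: rows with parent_id in {2} -> nu (id 4, depth 1), kappa (id 8, depth 1), iota (id 9, depth 1).
Iteration 2: rows with parent_id in {4,8,9} -> ups (id 10, depth 2), delta (id 11, depth 2), sigma (id 12, depth 2).
Iteration 3: no rows with parent_id in {10,11,12}; recursion stops.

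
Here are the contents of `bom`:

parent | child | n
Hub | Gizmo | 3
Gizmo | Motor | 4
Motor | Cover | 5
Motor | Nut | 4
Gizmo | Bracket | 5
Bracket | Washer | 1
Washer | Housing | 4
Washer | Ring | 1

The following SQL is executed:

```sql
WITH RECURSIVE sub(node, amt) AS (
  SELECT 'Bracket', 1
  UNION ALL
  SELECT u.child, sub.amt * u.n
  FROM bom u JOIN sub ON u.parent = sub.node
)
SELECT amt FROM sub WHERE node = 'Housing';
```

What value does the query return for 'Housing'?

Base: (Bracket, amt=1).
Iteration 1: components of {Bracket} -> Washer = 1*1 = 1.
Iteration 2: components of {Washer} -> Housing = 1*4 = 4, Ring = 1*1 = 1.
Iteration 3: no further components; recursion stops.

4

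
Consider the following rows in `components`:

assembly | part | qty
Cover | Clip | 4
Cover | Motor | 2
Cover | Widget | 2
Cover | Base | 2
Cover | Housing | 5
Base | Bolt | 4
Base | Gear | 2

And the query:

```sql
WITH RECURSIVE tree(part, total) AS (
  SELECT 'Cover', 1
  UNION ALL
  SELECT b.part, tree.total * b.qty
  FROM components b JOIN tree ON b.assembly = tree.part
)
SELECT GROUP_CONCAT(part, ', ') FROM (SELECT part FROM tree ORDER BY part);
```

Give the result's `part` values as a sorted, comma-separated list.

Base: (Cover, total=1).
Iteration 1: components of {Cover} -> Base = 1*2 = 2, Clip = 1*4 = 4, Housing = 1*5 = 5, Motor = 1*2 = 2, Widget = 1*2 = 2.
Iteration 2: components of {Base,Clip,Housing,Motor,Widget} -> Bolt = 2*4 = 8, Gear = 2*2 = 4.
Iteration 3: no further components; recursion stops.

Base, Bolt, Clip, Cover, Gear, Housing, Motor, Widget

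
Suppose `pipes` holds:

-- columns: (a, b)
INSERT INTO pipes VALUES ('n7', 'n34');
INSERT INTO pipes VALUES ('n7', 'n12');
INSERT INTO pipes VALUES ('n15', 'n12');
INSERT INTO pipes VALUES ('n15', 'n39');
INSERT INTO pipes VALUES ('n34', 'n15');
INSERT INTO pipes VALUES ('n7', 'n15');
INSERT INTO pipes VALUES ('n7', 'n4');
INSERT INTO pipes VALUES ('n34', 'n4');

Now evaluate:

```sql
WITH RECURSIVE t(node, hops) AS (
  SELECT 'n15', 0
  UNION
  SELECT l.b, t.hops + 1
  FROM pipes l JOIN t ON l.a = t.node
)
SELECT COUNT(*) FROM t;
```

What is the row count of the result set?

Base: (n15, hops=0).
Iteration 1: edges from {n15} -> (n12, hops=1), (n39, hops=1).
Iteration 2: no outgoing edges from {n12,n39}; recursion stops.
Total rows emitted: 3.

3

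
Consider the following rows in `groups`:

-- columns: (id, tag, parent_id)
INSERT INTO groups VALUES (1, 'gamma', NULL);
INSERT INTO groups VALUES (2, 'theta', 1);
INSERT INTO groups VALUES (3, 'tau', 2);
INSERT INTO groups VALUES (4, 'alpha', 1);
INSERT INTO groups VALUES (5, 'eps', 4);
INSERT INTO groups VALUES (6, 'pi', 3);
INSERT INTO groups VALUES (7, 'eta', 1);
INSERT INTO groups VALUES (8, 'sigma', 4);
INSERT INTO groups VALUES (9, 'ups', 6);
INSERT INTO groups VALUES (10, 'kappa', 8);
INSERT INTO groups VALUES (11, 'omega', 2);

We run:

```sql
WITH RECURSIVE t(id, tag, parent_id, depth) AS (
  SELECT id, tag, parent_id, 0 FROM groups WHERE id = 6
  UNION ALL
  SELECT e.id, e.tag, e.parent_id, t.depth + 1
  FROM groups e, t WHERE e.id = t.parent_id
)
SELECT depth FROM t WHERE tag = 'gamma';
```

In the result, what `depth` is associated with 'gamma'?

3

Base: id=6 (pi), parent_id=3, depth 0.
Iteration 1: join on id=3 -> tau (id 3, parent_id=2, depth 1).
Iteration 2: join on id=2 -> theta (id 2, parent_id=1, depth 2).
Iteration 3: join on id=1 -> gamma (id 1, parent_id=NULL, depth 3).
Iteration 4: parent_id is NULL; no match; recursion stops.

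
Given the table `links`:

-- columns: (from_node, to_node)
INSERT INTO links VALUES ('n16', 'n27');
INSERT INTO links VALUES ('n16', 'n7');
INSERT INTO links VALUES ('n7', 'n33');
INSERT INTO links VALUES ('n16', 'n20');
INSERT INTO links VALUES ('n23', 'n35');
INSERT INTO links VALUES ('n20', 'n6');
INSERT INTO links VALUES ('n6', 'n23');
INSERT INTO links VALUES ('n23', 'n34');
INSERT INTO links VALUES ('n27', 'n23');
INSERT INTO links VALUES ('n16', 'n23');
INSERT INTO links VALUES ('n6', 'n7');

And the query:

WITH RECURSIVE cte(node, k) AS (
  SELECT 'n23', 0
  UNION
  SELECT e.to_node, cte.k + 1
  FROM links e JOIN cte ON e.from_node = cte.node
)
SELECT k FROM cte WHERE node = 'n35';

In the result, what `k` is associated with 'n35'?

Base: (n23, k=0).
Iteration 1: edges from {n23} -> (n34, k=1), (n35, k=1).
Iteration 2: no outgoing edges from {n34,n35}; recursion stops.

1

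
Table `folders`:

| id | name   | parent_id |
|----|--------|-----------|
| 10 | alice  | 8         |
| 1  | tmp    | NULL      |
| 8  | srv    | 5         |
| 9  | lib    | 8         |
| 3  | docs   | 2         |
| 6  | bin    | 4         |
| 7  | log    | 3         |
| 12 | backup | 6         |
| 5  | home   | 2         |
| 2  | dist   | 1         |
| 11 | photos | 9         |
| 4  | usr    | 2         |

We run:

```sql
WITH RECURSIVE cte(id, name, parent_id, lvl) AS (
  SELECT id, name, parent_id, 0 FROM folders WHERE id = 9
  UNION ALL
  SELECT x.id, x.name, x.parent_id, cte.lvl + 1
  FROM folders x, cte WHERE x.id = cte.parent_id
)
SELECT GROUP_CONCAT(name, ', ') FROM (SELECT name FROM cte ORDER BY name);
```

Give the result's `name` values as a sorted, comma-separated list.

Base: id=9 (lib), parent_id=8, lvl 0.
Iteration 1: join on id=8 -> srv (id 8, parent_id=5, lvl 1).
Iteration 2: join on id=5 -> home (id 5, parent_id=2, lvl 2).
Iteration 3: join on id=2 -> dist (id 2, parent_id=1, lvl 3).
Iteration 4: join on id=1 -> tmp (id 1, parent_id=NULL, lvl 4).
Iteration 5: parent_id is NULL; no match; recursion stops.

dist, home, lib, srv, tmp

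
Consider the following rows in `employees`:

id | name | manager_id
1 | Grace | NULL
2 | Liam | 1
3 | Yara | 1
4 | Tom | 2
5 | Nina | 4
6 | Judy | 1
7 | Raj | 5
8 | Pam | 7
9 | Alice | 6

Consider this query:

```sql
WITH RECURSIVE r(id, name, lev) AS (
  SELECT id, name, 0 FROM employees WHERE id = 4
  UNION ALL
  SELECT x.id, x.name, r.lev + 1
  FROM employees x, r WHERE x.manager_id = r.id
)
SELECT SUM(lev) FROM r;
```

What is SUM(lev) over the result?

6

Base: id=4 (Tom) at lev 0.
Iteration 1: rows with manager_id in {4} -> Nina (id 5, lev 1).
Iteration 2: rows with manager_id in {5} -> Raj (id 7, lev 2).
Iteration 3: rows with manager_id in {7} -> Pam (id 8, lev 3).
Iteration 4: no rows with manager_id in {8}; recursion stops.
SUM(lev) = 0 + 1 + 2 + 3 = 6.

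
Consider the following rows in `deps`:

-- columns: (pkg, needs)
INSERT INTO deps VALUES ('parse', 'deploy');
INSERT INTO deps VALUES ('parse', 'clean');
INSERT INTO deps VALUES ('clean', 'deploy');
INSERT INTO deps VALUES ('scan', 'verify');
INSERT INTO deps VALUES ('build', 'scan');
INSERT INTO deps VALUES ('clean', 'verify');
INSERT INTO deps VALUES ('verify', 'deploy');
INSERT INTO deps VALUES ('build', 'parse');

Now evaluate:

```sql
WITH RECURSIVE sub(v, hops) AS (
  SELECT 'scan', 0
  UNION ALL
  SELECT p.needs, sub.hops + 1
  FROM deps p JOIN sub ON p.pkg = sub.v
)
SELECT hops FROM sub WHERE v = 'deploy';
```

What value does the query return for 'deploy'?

Base: (scan, hops=0).
Iteration 1: edges from {scan} -> (verify, hops=1).
Iteration 2: edges from {verify} -> (deploy, hops=2).
Iteration 3: no outgoing edges from {deploy}; recursion stops.

2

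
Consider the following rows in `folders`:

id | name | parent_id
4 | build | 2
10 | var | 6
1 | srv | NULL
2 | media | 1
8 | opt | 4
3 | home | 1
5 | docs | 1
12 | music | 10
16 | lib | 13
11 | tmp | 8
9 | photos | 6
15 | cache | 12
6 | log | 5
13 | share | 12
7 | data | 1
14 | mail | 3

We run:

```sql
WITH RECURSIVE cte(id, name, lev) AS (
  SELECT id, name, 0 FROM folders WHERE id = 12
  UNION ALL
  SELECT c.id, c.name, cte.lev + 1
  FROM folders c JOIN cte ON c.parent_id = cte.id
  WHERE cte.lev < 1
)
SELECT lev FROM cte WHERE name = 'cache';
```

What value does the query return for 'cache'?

1

Base: id=12 (music) at lev 0.
Iteration 1: rows with parent_id in {12} -> share (id 13, lev 1), cache (id 15, lev 1).
Iteration 2: lev < 1 fails for all current rows; recursion stops.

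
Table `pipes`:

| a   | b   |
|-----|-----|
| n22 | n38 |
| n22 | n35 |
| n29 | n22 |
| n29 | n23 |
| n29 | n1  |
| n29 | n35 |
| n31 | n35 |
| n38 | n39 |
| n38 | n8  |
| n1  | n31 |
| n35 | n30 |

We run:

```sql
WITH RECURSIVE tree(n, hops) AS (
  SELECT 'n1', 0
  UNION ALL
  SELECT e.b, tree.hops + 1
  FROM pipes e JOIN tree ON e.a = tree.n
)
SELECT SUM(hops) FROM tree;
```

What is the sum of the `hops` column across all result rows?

Base: (n1, hops=0).
Iteration 1: edges from {n1} -> (n31, hops=1).
Iteration 2: edges from {n31} -> (n35, hops=2).
Iteration 3: edges from {n35} -> (n30, hops=3).
Iteration 4: no outgoing edges from {n30}; recursion stops.
SUM(hops) = 0 + 1 + 2 + 3 = 6.

6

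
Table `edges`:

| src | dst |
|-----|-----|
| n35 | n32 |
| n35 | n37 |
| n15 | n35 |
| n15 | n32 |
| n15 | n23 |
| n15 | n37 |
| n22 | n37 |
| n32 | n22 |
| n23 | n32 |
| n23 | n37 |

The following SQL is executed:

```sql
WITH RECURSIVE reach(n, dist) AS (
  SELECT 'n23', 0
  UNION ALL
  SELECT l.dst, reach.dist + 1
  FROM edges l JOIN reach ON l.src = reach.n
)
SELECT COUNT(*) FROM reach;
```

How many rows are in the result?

5

Base: (n23, dist=0).
Iteration 1: edges from {n23} -> (n32, dist=1), (n37, dist=1).
Iteration 2: edges from {n32,n37} -> (n22, dist=2).
Iteration 3: edges from {n22} -> (n37, dist=3).
Iteration 4: no outgoing edges from {n37}; recursion stops.
Total rows emitted: 5.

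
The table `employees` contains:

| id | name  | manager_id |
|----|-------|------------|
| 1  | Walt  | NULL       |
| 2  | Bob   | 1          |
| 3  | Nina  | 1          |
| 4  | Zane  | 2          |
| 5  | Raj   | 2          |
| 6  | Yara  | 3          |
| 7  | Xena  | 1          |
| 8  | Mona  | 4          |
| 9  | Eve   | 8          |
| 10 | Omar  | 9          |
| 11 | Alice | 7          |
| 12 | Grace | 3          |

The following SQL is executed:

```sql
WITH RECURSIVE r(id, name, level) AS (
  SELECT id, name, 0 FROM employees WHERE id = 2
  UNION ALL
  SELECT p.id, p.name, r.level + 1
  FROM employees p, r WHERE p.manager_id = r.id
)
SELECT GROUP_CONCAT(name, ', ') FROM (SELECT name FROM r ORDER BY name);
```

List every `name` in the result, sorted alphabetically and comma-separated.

Base: id=2 (Bob) at level 0.
Iteration 1: rows with manager_id in {2} -> Zane (id 4, level 1), Raj (id 5, level 1).
Iteration 2: rows with manager_id in {4,5} -> Mona (id 8, level 2).
Iteration 3: rows with manager_id in {8} -> Eve (id 9, level 3).
Iteration 4: rows with manager_id in {9} -> Omar (id 10, level 4).
Iteration 5: no rows with manager_id in {10}; recursion stops.

Bob, Eve, Mona, Omar, Raj, Zane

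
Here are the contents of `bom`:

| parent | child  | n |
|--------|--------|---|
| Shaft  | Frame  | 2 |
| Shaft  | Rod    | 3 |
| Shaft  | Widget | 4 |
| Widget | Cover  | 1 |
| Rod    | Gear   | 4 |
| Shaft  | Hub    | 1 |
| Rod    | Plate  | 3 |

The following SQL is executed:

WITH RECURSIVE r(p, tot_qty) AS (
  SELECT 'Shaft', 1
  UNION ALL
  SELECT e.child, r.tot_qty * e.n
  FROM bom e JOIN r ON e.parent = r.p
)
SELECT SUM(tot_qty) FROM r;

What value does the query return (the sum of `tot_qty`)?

36

Base: (Shaft, tot_qty=1).
Iteration 1: components of {Shaft} -> Frame = 1*2 = 2, Hub = 1*1 = 1, Rod = 1*3 = 3, Widget = 1*4 = 4.
Iteration 2: components of {Frame,Hub,Rod,Widget} -> Cover = 4*1 = 4, Gear = 3*4 = 12, Plate = 3*3 = 9.
Iteration 3: no further components; recursion stops.
SUM(tot_qty) = 1 + 2 + 4 + 3 + 1 + 4 + 12 + 9 = 36.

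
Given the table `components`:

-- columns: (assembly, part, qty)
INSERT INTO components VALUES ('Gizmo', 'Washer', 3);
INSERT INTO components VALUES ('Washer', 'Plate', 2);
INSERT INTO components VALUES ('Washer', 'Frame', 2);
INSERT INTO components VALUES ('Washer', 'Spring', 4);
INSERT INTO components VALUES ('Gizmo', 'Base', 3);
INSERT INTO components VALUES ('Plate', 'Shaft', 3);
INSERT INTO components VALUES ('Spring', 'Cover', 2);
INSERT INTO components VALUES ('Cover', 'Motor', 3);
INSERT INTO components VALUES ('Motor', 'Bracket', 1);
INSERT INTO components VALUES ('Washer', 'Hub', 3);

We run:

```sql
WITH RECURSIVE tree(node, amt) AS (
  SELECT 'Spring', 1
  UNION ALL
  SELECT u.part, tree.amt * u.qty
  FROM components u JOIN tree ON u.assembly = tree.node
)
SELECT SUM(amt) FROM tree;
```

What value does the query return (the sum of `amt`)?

15

Base: (Spring, amt=1).
Iteration 1: components of {Spring} -> Cover = 1*2 = 2.
Iteration 2: components of {Cover} -> Motor = 2*3 = 6.
Iteration 3: components of {Motor} -> Bracket = 6*1 = 6.
Iteration 4: no further components; recursion stops.
SUM(amt) = 1 + 2 + 6 + 6 = 15.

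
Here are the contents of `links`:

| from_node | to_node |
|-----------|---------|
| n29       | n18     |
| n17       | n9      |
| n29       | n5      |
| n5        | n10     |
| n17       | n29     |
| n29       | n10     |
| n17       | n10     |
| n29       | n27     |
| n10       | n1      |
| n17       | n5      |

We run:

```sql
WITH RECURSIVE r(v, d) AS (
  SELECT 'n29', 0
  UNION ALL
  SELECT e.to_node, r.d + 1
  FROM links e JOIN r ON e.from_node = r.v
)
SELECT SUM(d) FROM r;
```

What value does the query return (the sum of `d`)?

Base: (n29, d=0).
Iteration 1: edges from {n29} -> (n10, d=1), (n18, d=1), (n27, d=1), (n5, d=1).
Iteration 2: edges from {n10,n18,n27,n5} -> (n1, d=2), (n10, d=2).
Iteration 3: edges from {n1,n10} -> (n1, d=3).
Iteration 4: no outgoing edges from {n1}; recursion stops.
SUM(d) = 0 + 1 + 1 + 1 + 1 + 2 + 2 + 3 = 11.

11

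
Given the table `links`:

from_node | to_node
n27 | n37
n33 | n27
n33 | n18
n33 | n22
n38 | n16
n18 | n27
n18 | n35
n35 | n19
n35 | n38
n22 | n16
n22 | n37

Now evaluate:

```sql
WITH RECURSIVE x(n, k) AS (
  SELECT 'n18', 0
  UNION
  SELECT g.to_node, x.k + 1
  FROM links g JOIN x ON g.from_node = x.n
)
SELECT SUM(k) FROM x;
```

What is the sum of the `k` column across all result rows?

Base: (n18, k=0).
Iteration 1: edges from {n18} -> (n27, k=1), (n35, k=1).
Iteration 2: edges from {n27,n35} -> (n19, k=2), (n37, k=2), (n38, k=2).
Iteration 3: edges from {n19,n37,n38} -> (n16, k=3).
Iteration 4: no outgoing edges from {n16}; recursion stops.
SUM(k) = 0 + 1 + 1 + 2 + 2 + 2 + 3 = 11.

11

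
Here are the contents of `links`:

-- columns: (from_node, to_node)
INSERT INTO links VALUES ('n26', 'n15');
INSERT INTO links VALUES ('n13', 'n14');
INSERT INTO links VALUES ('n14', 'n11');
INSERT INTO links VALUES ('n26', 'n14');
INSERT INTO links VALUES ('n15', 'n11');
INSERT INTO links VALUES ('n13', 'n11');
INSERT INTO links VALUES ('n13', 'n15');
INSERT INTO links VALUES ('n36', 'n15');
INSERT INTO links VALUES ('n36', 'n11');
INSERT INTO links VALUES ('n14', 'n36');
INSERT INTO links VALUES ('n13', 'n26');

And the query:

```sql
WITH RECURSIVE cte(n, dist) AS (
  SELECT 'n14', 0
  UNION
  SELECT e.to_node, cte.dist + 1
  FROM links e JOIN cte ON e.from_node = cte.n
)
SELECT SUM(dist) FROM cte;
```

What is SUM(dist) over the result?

Base: (n14, dist=0).
Iteration 1: edges from {n14} -> (n11, dist=1), (n36, dist=1).
Iteration 2: edges from {n11,n36} -> (n11, dist=2), (n15, dist=2).
Iteration 3: edges from {n11,n15} -> (n11, dist=3).
Iteration 4: no outgoing edges from {n11}; recursion stops.
SUM(dist) = 0 + 1 + 1 + 2 + 2 + 3 = 9.

9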